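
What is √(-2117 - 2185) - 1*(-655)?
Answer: 655 + 3*I*√478 ≈ 655.0 + 65.59*I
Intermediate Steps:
√(-2117 - 2185) - 1*(-655) = √(-4302) + 655 = 3*I*√478 + 655 = 655 + 3*I*√478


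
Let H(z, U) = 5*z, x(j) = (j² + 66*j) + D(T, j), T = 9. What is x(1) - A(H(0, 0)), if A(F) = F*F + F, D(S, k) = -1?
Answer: 66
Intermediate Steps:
x(j) = -1 + j² + 66*j (x(j) = (j² + 66*j) - 1 = -1 + j² + 66*j)
A(F) = F + F² (A(F) = F² + F = F + F²)
x(1) - A(H(0, 0)) = (-1 + 1² + 66*1) - 5*0*(1 + 5*0) = (-1 + 1 + 66) - 0*(1 + 0) = 66 - 0 = 66 - 1*0 = 66 + 0 = 66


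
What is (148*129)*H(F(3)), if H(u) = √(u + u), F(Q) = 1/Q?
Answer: 6364*√6 ≈ 15589.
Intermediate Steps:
H(u) = √2*√u (H(u) = √(2*u) = √2*√u)
(148*129)*H(F(3)) = (148*129)*(√2*√(1/3)) = 19092*(√2*√(⅓)) = 19092*(√2*(√3/3)) = 19092*(√6/3) = 6364*√6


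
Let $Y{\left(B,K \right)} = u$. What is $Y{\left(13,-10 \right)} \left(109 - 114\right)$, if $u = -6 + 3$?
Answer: $15$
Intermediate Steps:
$u = -3$
$Y{\left(B,K \right)} = -3$
$Y{\left(13,-10 \right)} \left(109 - 114\right) = - 3 \left(109 - 114\right) = \left(-3\right) \left(-5\right) = 15$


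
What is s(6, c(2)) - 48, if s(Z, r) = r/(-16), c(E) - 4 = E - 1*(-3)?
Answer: -777/16 ≈ -48.563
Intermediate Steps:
c(E) = 7 + E (c(E) = 4 + (E - 1*(-3)) = 4 + (E + 3) = 4 + (3 + E) = 7 + E)
s(Z, r) = -r/16 (s(Z, r) = r*(-1/16) = -r/16)
s(6, c(2)) - 48 = -(7 + 2)/16 - 48 = -1/16*9 - 48 = -9/16 - 48 = -777/16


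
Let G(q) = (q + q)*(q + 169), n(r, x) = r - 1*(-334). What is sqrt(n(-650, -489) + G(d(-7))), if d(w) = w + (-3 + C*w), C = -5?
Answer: 2*sqrt(2346) ≈ 96.871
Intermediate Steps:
n(r, x) = 334 + r (n(r, x) = r + 334 = 334 + r)
d(w) = -3 - 4*w (d(w) = w + (-3 - 5*w) = -3 - 4*w)
G(q) = 2*q*(169 + q) (G(q) = (2*q)*(169 + q) = 2*q*(169 + q))
sqrt(n(-650, -489) + G(d(-7))) = sqrt((334 - 650) + 2*(-3 - 4*(-7))*(169 + (-3 - 4*(-7)))) = sqrt(-316 + 2*(-3 + 28)*(169 + (-3 + 28))) = sqrt(-316 + 2*25*(169 + 25)) = sqrt(-316 + 2*25*194) = sqrt(-316 + 9700) = sqrt(9384) = 2*sqrt(2346)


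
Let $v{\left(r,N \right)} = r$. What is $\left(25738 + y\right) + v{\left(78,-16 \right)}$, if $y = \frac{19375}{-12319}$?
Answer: $\frac{318007929}{12319} \approx 25814.0$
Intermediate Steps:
$y = - \frac{19375}{12319}$ ($y = 19375 \left(- \frac{1}{12319}\right) = - \frac{19375}{12319} \approx -1.5728$)
$\left(25738 + y\right) + v{\left(78,-16 \right)} = \left(25738 - \frac{19375}{12319}\right) + 78 = \frac{317047047}{12319} + 78 = \frac{318007929}{12319}$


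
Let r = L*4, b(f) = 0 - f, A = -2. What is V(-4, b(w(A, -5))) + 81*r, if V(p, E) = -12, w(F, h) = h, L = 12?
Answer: 3876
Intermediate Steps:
b(f) = -f
r = 48 (r = 12*4 = 48)
V(-4, b(w(A, -5))) + 81*r = -12 + 81*48 = -12 + 3888 = 3876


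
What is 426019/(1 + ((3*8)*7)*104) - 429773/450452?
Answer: 184391686959/7870747796 ≈ 23.427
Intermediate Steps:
426019/(1 + ((3*8)*7)*104) - 429773/450452 = 426019/(1 + (24*7)*104) - 429773*1/450452 = 426019/(1 + 168*104) - 429773/450452 = 426019/(1 + 17472) - 429773/450452 = 426019/17473 - 429773/450452 = 184391686959/7870747796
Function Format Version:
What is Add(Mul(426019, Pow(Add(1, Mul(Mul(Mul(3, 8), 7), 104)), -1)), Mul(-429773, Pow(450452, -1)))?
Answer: Rational(184391686959, 7870747796) ≈ 23.427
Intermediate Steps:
Add(Mul(426019, Pow(Add(1, Mul(Mul(Mul(3, 8), 7), 104)), -1)), Mul(-429773, Pow(450452, -1))) = Add(Mul(426019, Pow(Add(1, Mul(Mul(24, 7), 104)), -1)), Mul(-429773, Rational(1, 450452))) = Add(Mul(426019, Pow(Add(1, Mul(168, 104)), -1)), Rational(-429773, 450452)) = Add(Mul(426019, Pow(Add(1, 17472), -1)), Rational(-429773, 450452)) = Add(Mul(426019, Pow(17473, -1)), Rational(-429773, 450452)) = Add(Mul(426019, Rational(1, 17473)), Rational(-429773, 450452)) = Add(Rational(426019, 17473), Rational(-429773, 450452)) = Rational(184391686959, 7870747796)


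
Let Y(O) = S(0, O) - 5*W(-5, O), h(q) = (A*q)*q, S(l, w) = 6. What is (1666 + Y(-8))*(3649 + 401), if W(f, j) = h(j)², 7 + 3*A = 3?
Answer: -140684400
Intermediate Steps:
A = -4/3 (A = -7/3 + (⅓)*3 = -7/3 + 1 = -4/3 ≈ -1.3333)
h(q) = -4*q²/3 (h(q) = (-4*q/3)*q = -4*q²/3)
W(f, j) = 16*j⁴/9 (W(f, j) = (-4*j²/3)² = 16*j⁴/9)
Y(O) = 6 - 80*O⁴/9
(1666 + Y(-8))*(3649 + 401) = (1666 + (6 - 80/9*(-8)⁴))*(3649 + 401) = (1666 + (6 - 80/9*4096))*4050 = (1666 + (6 - 327680/9))*4050 = (1666 - 327626/9)*4050 = -312632/9*4050 = -140684400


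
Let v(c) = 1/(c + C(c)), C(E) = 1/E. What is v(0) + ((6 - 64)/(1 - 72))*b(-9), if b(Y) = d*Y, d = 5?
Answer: -2610/71 ≈ -36.761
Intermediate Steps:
b(Y) = 5*Y
v(c) = 1/(c + 1/c)
v(0) + ((6 - 64)/(1 - 72))*b(-9) = 0/(1 + 0²) + ((6 - 64)/(1 - 72))*(5*(-9)) = 0/(1 + 0) - 58/(-71)*(-45) = 0/1 - 58*(-1/71)*(-45) = 0*1 + (58/71)*(-45) = 0 - 2610/71 = -2610/71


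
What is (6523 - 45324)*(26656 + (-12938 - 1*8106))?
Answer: -217751212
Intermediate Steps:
(6523 - 45324)*(26656 + (-12938 - 1*8106)) = -38801*(26656 + (-12938 - 8106)) = -38801*(26656 - 21044) = -38801*5612 = -217751212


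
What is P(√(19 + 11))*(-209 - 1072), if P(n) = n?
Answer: -1281*√30 ≈ -7016.3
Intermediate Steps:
P(√(19 + 11))*(-209 - 1072) = √(19 + 11)*(-209 - 1072) = √30*(-1281) = -1281*√30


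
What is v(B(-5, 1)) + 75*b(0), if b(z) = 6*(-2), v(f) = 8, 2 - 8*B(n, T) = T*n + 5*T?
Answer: -892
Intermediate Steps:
B(n, T) = ¼ - 5*T/8 - T*n/8 (B(n, T) = ¼ - (T*n + 5*T)/8 = ¼ - (5*T + T*n)/8 = ¼ + (-5*T/8 - T*n/8) = ¼ - 5*T/8 - T*n/8)
b(z) = -12
v(B(-5, 1)) + 75*b(0) = 8 + 75*(-12) = 8 - 900 = -892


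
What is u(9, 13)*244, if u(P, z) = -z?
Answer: -3172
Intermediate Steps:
u(9, 13)*244 = -1*13*244 = -13*244 = -3172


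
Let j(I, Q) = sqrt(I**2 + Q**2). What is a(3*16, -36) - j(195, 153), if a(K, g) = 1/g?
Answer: -1/36 - 3*sqrt(6826) ≈ -247.89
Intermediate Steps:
a(3*16, -36) - j(195, 153) = 1/(-36) - sqrt(195**2 + 153**2) = -1/36 - sqrt(38025 + 23409) = -1/36 - sqrt(61434) = -1/36 - 3*sqrt(6826)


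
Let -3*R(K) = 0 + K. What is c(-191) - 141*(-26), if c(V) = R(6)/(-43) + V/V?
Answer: 157683/43 ≈ 3667.0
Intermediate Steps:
R(K) = -K/3 (R(K) = -(0 + K)/3 = -K/3)
c(V) = 45/43 (c(V) = -⅓*6/(-43) + V/V = -2*(-1/43) + 1 = 2/43 + 1 = 45/43)
c(-191) - 141*(-26) = 45/43 - 141*(-26) = 45/43 - 1*(-3666) = 45/43 + 3666 = 157683/43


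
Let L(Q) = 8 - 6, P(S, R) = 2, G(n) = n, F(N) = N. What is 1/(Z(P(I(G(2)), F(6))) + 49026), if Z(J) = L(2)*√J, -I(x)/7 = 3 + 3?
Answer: 24513/1201774334 - √2/1201774334 ≈ 2.0396e-5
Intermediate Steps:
I(x) = -42 (I(x) = -7*(3 + 3) = -7*6 = -42)
L(Q) = 2
Z(J) = 2*√J
1/(Z(P(I(G(2)), F(6))) + 49026) = 1/(2*√2 + 49026) = 1/(49026 + 2*√2)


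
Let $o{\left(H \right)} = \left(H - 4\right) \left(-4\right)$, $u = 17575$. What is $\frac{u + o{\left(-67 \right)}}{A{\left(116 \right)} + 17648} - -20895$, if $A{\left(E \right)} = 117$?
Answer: $\frac{371217534}{17765} \approx 20896.0$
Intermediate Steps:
$o{\left(H \right)} = 16 - 4 H$ ($o{\left(H \right)} = \left(-4 + H\right) \left(-4\right) = 16 - 4 H$)
$\frac{u + o{\left(-67 \right)}}{A{\left(116 \right)} + 17648} - -20895 = \frac{17575 + \left(16 - -268\right)}{117 + 17648} - -20895 = \frac{17575 + \left(16 + 268\right)}{17765} + 20895 = \left(17575 + 284\right) \frac{1}{17765} + 20895 = 17859 \cdot \frac{1}{17765} + 20895 = \frac{17859}{17765} + 20895 = \frac{371217534}{17765}$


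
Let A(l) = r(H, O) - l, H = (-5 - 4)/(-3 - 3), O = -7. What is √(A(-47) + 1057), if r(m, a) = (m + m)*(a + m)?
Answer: 5*√174/2 ≈ 32.977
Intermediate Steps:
H = 3/2 (H = -9/(-6) = -9*(-⅙) = 3/2 ≈ 1.5000)
r(m, a) = 2*m*(a + m) (r(m, a) = (2*m)*(a + m) = 2*m*(a + m))
A(l) = -33/2 - l (A(l) = 2*(3/2)*(-7 + 3/2) - l = 2*(3/2)*(-11/2) - l = -33/2 - l)
√(A(-47) + 1057) = √((-33/2 - 1*(-47)) + 1057) = √((-33/2 + 47) + 1057) = √(61/2 + 1057) = √(2175/2) = 5*√174/2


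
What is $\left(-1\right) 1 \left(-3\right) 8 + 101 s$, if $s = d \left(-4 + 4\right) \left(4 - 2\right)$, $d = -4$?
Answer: $24$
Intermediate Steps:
$s = 0$ ($s = - 4 \left(-4 + 4\right) \left(4 - 2\right) = \left(-4\right) 0 \cdot 2 = 0 \cdot 2 = 0$)
$\left(-1\right) 1 \left(-3\right) 8 + 101 s = \left(-1\right) 1 \left(-3\right) 8 + 101 \cdot 0 = \left(-1\right) \left(-3\right) 8 + 0 = 3 \cdot 8 + 0 = 24 + 0 = 24$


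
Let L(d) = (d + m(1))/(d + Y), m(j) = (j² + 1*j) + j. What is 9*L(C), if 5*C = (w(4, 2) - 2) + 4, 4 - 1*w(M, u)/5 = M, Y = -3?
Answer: -153/13 ≈ -11.769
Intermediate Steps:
m(j) = j² + 2*j (m(j) = (j² + j) + j = (j + j²) + j = j² + 2*j)
w(M, u) = 20 - 5*M
C = ⅖ (C = (((20 - 5*4) - 2) + 4)/5 = (((20 - 20) - 2) + 4)/5 = ((0 - 2) + 4)/5 = (-2 + 4)/5 = (⅕)*2 = ⅖ ≈ 0.40000)
L(d) = (3 + d)/(-3 + d) (L(d) = (d + 1*(2 + 1))/(d - 3) = (d + 1*3)/(-3 + d) = (d + 3)/(-3 + d) = (3 + d)/(-3 + d))
9*L(C) = 9*((3 + ⅖)/(-3 + ⅖)) = 9*((17/5)/(-13/5)) = 9*(-5/13*17/5) = 9*(-17/13) = -153/13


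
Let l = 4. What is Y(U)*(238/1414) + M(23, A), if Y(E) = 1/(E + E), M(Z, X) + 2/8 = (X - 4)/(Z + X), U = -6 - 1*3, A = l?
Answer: -943/3636 ≈ -0.25935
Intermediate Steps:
A = 4
U = -9 (U = -6 - 3 = -9)
M(Z, X) = -1/4 + (-4 + X)/(X + Z) (M(Z, X) = -1/4 + (X - 4)/(Z + X) = -1/4 + (-4 + X)/(X + Z))
Y(E) = 1/(2*E)
Y(U)*(238/1414) + M(23, A) = ((1/2)/(-9))*(238/1414) + (-16 - 1*23 + 3*4)/(4*(4 + 23)) = ((1/2)*(-1/9))*(238*(1/1414)) + (1/4)*(-16 - 23 + 12)/27 = -1/18*17/101 + (1/4)*(1/27)*(-27) = -17/1818 - 1/4 = -943/3636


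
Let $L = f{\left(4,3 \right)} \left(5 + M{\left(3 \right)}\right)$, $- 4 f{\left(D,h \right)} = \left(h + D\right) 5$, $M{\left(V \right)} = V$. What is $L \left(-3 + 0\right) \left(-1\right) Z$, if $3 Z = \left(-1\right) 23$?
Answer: $1610$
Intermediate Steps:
$f{\left(D,h \right)} = - \frac{5 D}{4} - \frac{5 h}{4}$ ($f{\left(D,h \right)} = - \frac{\left(h + D\right) 5}{4} = - \frac{\left(D + h\right) 5}{4} = - \frac{5 D + 5 h}{4} = - \frac{5 D}{4} - \frac{5 h}{4}$)
$L = -70$ ($L = \left(\left(- \frac{5}{4}\right) 4 - \frac{15}{4}\right) \left(5 + 3\right) = \left(-5 - \frac{15}{4}\right) 8 = \left(- \frac{35}{4}\right) 8 = -70$)
$Z = - \frac{23}{3}$ ($Z = \frac{\left(-1\right) 23}{3} = \frac{1}{3} \left(-23\right) = - \frac{23}{3} \approx -7.6667$)
$L \left(-3 + 0\right) \left(-1\right) Z = - 70 \left(-3 + 0\right) \left(-1\right) \left(- \frac{23}{3}\right) = - 70 \left(\left(-3\right) \left(-1\right)\right) \left(- \frac{23}{3}\right) = \left(-70\right) 3 \left(- \frac{23}{3}\right) = \left(-210\right) \left(- \frac{23}{3}\right) = 1610$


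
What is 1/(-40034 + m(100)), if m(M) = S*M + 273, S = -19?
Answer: -1/41661 ≈ -2.4003e-5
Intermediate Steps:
m(M) = 273 - 19*M (m(M) = -19*M + 273 = 273 - 19*M)
1/(-40034 + m(100)) = 1/(-40034 + (273 - 19*100)) = 1/(-40034 + (273 - 1900)) = 1/(-40034 - 1627) = 1/(-41661) = -1/41661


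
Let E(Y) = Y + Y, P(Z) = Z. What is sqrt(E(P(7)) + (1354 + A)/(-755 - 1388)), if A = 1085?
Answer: sqrt(59067509)/2143 ≈ 3.5863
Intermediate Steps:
E(Y) = 2*Y
sqrt(E(P(7)) + (1354 + A)/(-755 - 1388)) = sqrt(2*7 + (1354 + 1085)/(-755 - 1388)) = sqrt(14 + 2439/(-2143)) = sqrt(14 + 2439*(-1/2143)) = sqrt(14 - 2439/2143) = sqrt(27563/2143) = sqrt(59067509)/2143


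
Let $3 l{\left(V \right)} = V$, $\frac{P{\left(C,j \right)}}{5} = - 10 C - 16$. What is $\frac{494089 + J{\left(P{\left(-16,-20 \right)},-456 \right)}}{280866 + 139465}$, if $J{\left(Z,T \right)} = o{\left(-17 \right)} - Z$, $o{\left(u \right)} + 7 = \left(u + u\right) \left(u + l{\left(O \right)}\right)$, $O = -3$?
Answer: $\frac{493974}{420331} \approx 1.1752$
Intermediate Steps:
$P{\left(C,j \right)} = -80 - 50 C$ ($P{\left(C,j \right)} = 5 \left(- 10 C - 16\right) = 5 \left(-16 - 10 C\right) = -80 - 50 C$)
$l{\left(V \right)} = \frac{V}{3}$
$o{\left(u \right)} = -7 + 2 u \left(-1 + u\right)$ ($o{\left(u \right)} = -7 + \left(u + u\right) \left(u + \frac{1}{3} \left(-3\right)\right) = -7 + 2 u \left(u - 1\right) = -7 + 2 u \left(-1 + u\right)$)
$J{\left(Z,T \right)} = 605 - Z$ ($J{\left(Z,T \right)} = \left(-7 - -34 + 2 \left(-17\right)^{2}\right) - Z = \left(-7 + 34 + 2 \cdot 289\right) - Z = \left(-7 + 34 + 578\right) - Z = 605 - Z$)
$\frac{494089 + J{\left(P{\left(-16,-20 \right)},-456 \right)}}{280866 + 139465} = \frac{494089 + \left(605 - \left(-80 - -800\right)\right)}{280866 + 139465} = \frac{494089 + \left(605 - \left(-80 + 800\right)\right)}{420331} = \left(494089 + \left(605 - 720\right)\right) \frac{1}{420331} = \left(494089 - 115\right) \frac{1}{420331} = 493974 \cdot \frac{1}{420331} = \frac{493974}{420331}$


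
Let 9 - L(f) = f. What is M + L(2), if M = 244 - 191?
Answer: 60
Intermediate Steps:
L(f) = 9 - f
M = 53
M + L(2) = 53 + (9 - 1*2) = 53 + (9 - 2) = 53 + 7 = 60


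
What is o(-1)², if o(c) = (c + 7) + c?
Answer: 25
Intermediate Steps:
o(c) = 7 + 2*c (o(c) = (7 + c) + c = 7 + 2*c)
o(-1)² = (7 + 2*(-1))² = (7 - 2)² = 5² = 25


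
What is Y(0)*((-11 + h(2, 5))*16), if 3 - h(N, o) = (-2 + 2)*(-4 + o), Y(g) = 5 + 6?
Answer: -1408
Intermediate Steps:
Y(g) = 11
h(N, o) = 3 (h(N, o) = 3 - (-2 + 2)*(-4 + o) = 3 - 0*(-4 + o) = 3 - 1*0 = 3 + 0 = 3)
Y(0)*((-11 + h(2, 5))*16) = 11*((-11 + 3)*16) = 11*(-8*16) = 11*(-128) = -1408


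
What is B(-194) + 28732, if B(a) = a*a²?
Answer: -7272652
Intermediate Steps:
B(a) = a³
B(-194) + 28732 = (-194)³ + 28732 = -7301384 + 28732 = -7272652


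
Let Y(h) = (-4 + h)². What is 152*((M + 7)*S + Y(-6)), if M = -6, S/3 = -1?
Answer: 14744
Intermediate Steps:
S = -3 (S = 3*(-1) = -3)
152*((M + 7)*S + Y(-6)) = 152*((-6 + 7)*(-3) + (-4 - 6)²) = 152*(1*(-3) + (-10)²) = 152*(-3 + 100) = 152*97 = 14744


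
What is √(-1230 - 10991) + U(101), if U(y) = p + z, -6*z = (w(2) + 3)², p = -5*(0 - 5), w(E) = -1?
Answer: 73/3 + 11*I*√101 ≈ 24.333 + 110.55*I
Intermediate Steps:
p = 25 (p = -5*(-5) = 25)
z = -⅔ (z = -(-1 + 3)²/6 = -⅙*2² = -⅙*4 = -⅔ ≈ -0.66667)
U(y) = 73/3 (U(y) = 25 - ⅔ = 73/3)
√(-1230 - 10991) + U(101) = √(-1230 - 10991) + 73/3 = √(-12221) + 73/3 = 11*I*√101 + 73/3 = 73/3 + 11*I*√101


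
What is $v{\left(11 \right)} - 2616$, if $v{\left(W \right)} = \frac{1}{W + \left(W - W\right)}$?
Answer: $- \frac{28775}{11} \approx -2615.9$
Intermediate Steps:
$v{\left(W \right)} = \frac{1}{W}$ ($v{\left(W \right)} = \frac{1}{W + 0} = \frac{1}{W}$)
$v{\left(11 \right)} - 2616 = \frac{1}{11} - 2616 = - \frac{28775}{11}$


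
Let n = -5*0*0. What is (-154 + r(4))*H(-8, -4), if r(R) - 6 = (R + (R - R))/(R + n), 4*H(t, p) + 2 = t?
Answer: 735/2 ≈ 367.50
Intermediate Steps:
H(t, p) = -½ + t/4
n = 0 (n = 0*0 = 0)
r(R) = 7 (r(R) = 6 + (R + (R - R))/(R + 0) = 6 + (R + 0)/R = 6 + R/R = 6 + 1 = 7)
(-154 + r(4))*H(-8, -4) = (-154 + 7)*(-½ + (¼)*(-8)) = -147*(-½ - 2) = -147*(-5/2) = 735/2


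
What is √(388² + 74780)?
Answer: 6*√6259 ≈ 474.68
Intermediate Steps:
√(388² + 74780) = √(150544 + 74780) = √225324 = 6*√6259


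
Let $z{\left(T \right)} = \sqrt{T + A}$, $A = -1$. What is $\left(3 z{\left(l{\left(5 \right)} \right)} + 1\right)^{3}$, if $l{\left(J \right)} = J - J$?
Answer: $\left(1 + 3 i\right)^{3} \approx -26.0 - 18.0 i$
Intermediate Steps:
$l{\left(J \right)} = 0$
$z{\left(T \right)} = \sqrt{-1 + T}$ ($z{\left(T \right)} = \sqrt{T - 1} = \sqrt{-1 + T}$)
$\left(3 z{\left(l{\left(5 \right)} \right)} + 1\right)^{3} = \left(3 \sqrt{-1 + 0} + 1\right)^{3} = \left(3 \sqrt{-1} + 1\right)^{3} = \left(3 i + 1\right)^{3} = \left(1 + 3 i\right)^{3}$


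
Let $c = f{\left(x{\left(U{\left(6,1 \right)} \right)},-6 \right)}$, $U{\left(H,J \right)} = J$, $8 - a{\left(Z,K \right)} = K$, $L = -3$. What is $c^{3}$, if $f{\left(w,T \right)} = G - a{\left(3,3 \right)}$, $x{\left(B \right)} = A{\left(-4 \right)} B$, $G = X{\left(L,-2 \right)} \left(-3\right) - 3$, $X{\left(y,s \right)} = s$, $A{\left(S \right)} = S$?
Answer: $-8$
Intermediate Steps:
$a{\left(Z,K \right)} = 8 - K$
$G = 3$ ($G = \left(-2\right) \left(-3\right) - 3 = 6 - 3 = 3$)
$x{\left(B \right)} = - 4 B$
$f{\left(w,T \right)} = -2$ ($f{\left(w,T \right)} = 3 - \left(8 - 3\right) = 3 - 5 = -2$)
$c = -2$
$c^{3} = \left(-2\right)^{3} = -8$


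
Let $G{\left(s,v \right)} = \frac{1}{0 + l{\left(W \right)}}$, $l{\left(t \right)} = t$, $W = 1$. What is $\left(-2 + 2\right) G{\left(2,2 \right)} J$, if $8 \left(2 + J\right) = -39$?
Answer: $0$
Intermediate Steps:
$J = - \frac{55}{8}$ ($J = -2 + \frac{1}{8} \left(-39\right) = -2 - \frac{39}{8} = - \frac{55}{8} \approx -6.875$)
$G{\left(s,v \right)} = 1$ ($G{\left(s,v \right)} = \frac{1}{0 + 1} = 1^{-1} = 1$)
$\left(-2 + 2\right) G{\left(2,2 \right)} J = \left(-2 + 2\right) 1 \left(- \frac{55}{8}\right) = 0 \cdot 1 \left(- \frac{55}{8}\right) = 0 \left(- \frac{55}{8}\right) = 0$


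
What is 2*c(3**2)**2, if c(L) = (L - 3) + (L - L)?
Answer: 72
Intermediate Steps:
c(L) = -3 + L (c(L) = (-3 + L) + 0 = -3 + L)
2*c(3**2)**2 = 2*(-3 + 3**2)**2 = 2*(-3 + 9)**2 = 2*6**2 = 2*36 = 72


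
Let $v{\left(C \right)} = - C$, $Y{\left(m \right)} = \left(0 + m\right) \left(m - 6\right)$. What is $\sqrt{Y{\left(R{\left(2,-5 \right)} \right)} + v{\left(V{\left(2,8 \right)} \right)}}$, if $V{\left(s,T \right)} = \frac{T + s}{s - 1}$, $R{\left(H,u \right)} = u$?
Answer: $3 \sqrt{5} \approx 6.7082$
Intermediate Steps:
$V{\left(s,T \right)} = \frac{T + s}{-1 + s}$
$Y{\left(m \right)} = m \left(-6 + m\right)$ ($Y{\left(m \right)} = m \left(m - 6\right) = m \left(-6 + m\right)$)
$\sqrt{Y{\left(R{\left(2,-5 \right)} \right)} + v{\left(V{\left(2,8 \right)} \right)}} = \sqrt{- 5 \left(-6 - 5\right) - \frac{8 + 2}{-1 + 2}} = \sqrt{\left(-5\right) \left(-11\right) - 1^{-1} \cdot 10} = \sqrt{55 - 1 \cdot 10} = \sqrt{55 - 10} = \sqrt{45} = 3 \sqrt{5}$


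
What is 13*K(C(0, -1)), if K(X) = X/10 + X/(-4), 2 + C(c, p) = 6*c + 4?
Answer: -39/10 ≈ -3.9000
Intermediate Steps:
C(c, p) = 2 + 6*c (C(c, p) = -2 + (6*c + 4) = -2 + (4 + 6*c) = 2 + 6*c)
K(X) = -3*X/20 (K(X) = X*(⅒) + X*(-¼) = X/10 - X/4 = -3*X/20)
13*K(C(0, -1)) = 13*(-3*(2 + 6*0)/20) = 13*(-3*(2 + 0)/20) = 13*(-3/20*2) = 13*(-3/10) = -39/10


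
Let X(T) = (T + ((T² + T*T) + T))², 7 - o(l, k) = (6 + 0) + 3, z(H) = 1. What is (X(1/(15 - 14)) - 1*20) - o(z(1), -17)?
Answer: -2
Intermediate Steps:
o(l, k) = -2 (o(l, k) = 7 - ((6 + 0) + 3) = 7 - (6 + 3) = 7 - 1*9 = 7 - 9 = -2)
X(T) = (2*T + 2*T²)² (X(T) = (T + ((T² + T²) + T))² = (T + (2*T² + T))² = (T + (T + 2*T²))² = (2*T + 2*T²)²)
(X(1/(15 - 14)) - 1*20) - o(z(1), -17) = (4*(1/(15 - 14))²*(1 + 1/(15 - 14))² - 1*20) - 1*(-2) = (4*(1/1)²*(1 + 1/1)² - 20) + 2 = (4*1²*(1 + 1)² - 20) + 2 = (4*1*2² - 20) + 2 = (4*1*4 - 20) + 2 = (16 - 20) + 2 = -4 + 2 = -2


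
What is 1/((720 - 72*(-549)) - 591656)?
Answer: -1/551408 ≈ -1.8135e-6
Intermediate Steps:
1/((720 - 72*(-549)) - 591656) = 1/((720 + 39528) - 591656) = 1/(40248 - 591656) = 1/(-551408) = -1/551408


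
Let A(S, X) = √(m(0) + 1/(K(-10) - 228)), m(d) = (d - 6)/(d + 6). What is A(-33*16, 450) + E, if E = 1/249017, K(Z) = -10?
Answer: 1/249017 + I*√56882/238 ≈ 4.0158e-6 + 1.0021*I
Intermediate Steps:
m(d) = (-6 + d)/(6 + d)
E = 1/249017 ≈ 4.0158e-6
A(S, X) = I*√56882/238 (A(S, X) = √((-6 + 0)/(6 + 0) + 1/(-10 - 228)) = √(-6/6 + 1/(-238)) = √((⅙)*(-6) - 1/238) = √(-1 - 1/238) = √(-239/238) = I*√56882/238)
A(-33*16, 450) + E = I*√56882/238 + 1/249017 = 1/249017 + I*√56882/238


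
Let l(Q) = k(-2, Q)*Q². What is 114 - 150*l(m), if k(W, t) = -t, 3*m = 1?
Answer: 1076/9 ≈ 119.56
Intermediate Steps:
m = ⅓ (m = (⅓)*1 = ⅓ ≈ 0.33333)
l(Q) = -Q³ (l(Q) = (-Q)*Q² = -Q³)
114 - 150*l(m) = 114 - (-150)*(⅓)³ = 114 - (-150)/27 = 114 - 150*(-1/27) = 114 + 50/9 = 1076/9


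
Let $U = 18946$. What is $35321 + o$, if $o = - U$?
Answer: $16375$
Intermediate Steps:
$o = -18946$ ($o = \left(-1\right) 18946 = -18946$)
$35321 + o = 35321 - 18946 = 16375$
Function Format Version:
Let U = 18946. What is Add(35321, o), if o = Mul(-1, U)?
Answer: 16375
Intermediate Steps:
o = -18946 (o = Mul(-1, 18946) = -18946)
Add(35321, o) = Add(35321, -18946) = 16375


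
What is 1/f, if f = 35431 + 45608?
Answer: 1/81039 ≈ 1.2340e-5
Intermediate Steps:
f = 81039
1/f = 1/81039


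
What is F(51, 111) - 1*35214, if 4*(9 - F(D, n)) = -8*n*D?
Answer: -23883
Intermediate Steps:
F(D, n) = 9 + 2*D*n (F(D, n) = 9 - (-2)*n*D = 9 - (-2)*D*n = 9 + 2*D*n)
F(51, 111) - 1*35214 = (9 + 2*51*111) - 1*35214 = (9 + 11322) - 35214 = 11331 - 35214 = -23883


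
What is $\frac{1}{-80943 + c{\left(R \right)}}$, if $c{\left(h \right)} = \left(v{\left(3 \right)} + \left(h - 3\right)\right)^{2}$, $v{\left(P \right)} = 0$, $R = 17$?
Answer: $- \frac{1}{80747} \approx -1.2384 \cdot 10^{-5}$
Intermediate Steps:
$c{\left(h \right)} = \left(-3 + h\right)^{2}$ ($c{\left(h \right)} = \left(0 + \left(h - 3\right)\right)^{2} = \left(0 + \left(-3 + h\right)\right)^{2} = \left(-3 + h\right)^{2}$)
$\frac{1}{-80943 + c{\left(R \right)}} = \frac{1}{-80943 + \left(-3 + 17\right)^{2}} = \frac{1}{-80943 + 14^{2}} = \frac{1}{-80943 + 196} = \frac{1}{-80747} = - \frac{1}{80747}$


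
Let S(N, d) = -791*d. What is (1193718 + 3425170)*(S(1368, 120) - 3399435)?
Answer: -16140034377240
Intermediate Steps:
(1193718 + 3425170)*(S(1368, 120) - 3399435) = (1193718 + 3425170)*(-791*120 - 3399435) = 4618888*(-94920 - 3399435) = 4618888*(-3494355) = -16140034377240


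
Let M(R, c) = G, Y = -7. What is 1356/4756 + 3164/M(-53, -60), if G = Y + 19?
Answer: 941516/3567 ≈ 263.95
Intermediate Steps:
G = 12 (G = -7 + 19 = 12)
M(R, c) = 12
1356/4756 + 3164/M(-53, -60) = 1356/4756 + 3164/12 = 1356*(1/4756) + 3164*(1/12) = 339/1189 + 791/3 = 941516/3567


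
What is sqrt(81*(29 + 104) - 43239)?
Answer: I*sqrt(32466) ≈ 180.18*I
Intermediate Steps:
sqrt(81*(29 + 104) - 43239) = sqrt(81*133 - 43239) = sqrt(10773 - 43239) = sqrt(-32466) = I*sqrt(32466)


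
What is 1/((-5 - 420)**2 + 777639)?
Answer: 1/958264 ≈ 1.0436e-6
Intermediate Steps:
1/((-5 - 420)**2 + 777639) = 1/((-425)**2 + 777639) = 1/(180625 + 777639) = 1/958264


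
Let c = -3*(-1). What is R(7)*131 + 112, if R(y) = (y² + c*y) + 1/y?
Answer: 65105/7 ≈ 9300.7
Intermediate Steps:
c = 3
R(y) = 1/y + y² + 3*y (R(y) = (y² + 3*y) + 1/y = 1/y + y² + 3*y)
R(7)*131 + 112 = ((1 + 7²*(3 + 7))/7)*131 + 112 = ((1 + 49*10)/7)*131 + 112 = ((1 + 490)/7)*131 + 112 = ((⅐)*491)*131 + 112 = (491/7)*131 + 112 = 64321/7 + 112 = 65105/7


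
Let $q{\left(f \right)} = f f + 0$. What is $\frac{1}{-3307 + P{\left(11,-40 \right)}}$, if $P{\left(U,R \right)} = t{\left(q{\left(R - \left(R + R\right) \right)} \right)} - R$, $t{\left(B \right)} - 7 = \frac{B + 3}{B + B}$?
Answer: $- \frac{3200}{10430397} \approx -0.0003068$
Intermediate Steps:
$q{\left(f \right)} = f^{2}$ ($q{\left(f \right)} = f^{2} + 0 = f^{2}$)
$t{\left(B \right)} = 7 + \frac{3 + B}{2 B}$ ($t{\left(B \right)} = 7 + \frac{B + 3}{B + B} = 7 + \frac{3 + B}{2 B}$)
$P{\left(U,R \right)} = - R + \frac{3 \left(1 + 5 R^{2}\right)}{2 R^{2}}$ ($P{\left(U,R \right)} = \frac{3 \left(1 + 5 \left(R - \left(R + R\right)\right)^{2}\right)}{2 \left(R - \left(R + R\right)\right)^{2}} - R = \frac{3 \left(1 + 5 \left(R - 2 R\right)^{2}\right)}{2 \left(R - 2 R\right)^{2}} - R = \frac{3 \left(1 + 5 \left(- R\right)^{2}\right)}{2 \left(- R\right)^{2}} - R = \frac{3 \left(1 + 5 R^{2}\right)}{2 R^{2}} - R = - R + \frac{3 \left(1 + 5 R^{2}\right)}{2 R^{2}}$)
$\frac{1}{-3307 + P{\left(11,-40 \right)}} = \frac{1}{-3307 + \left(\frac{15}{2} - -40 + \frac{3}{2 \cdot 1600}\right)} = \frac{1}{-3307 + \left(\frac{15}{2} + 40 + \frac{3}{2} \cdot \frac{1}{1600}\right)} = \frac{1}{-3307 + \left(\frac{15}{2} + 40 + \frac{3}{3200}\right)} = \frac{1}{-3307 + \frac{152003}{3200}} = \frac{1}{- \frac{10430397}{3200}} = - \frac{3200}{10430397}$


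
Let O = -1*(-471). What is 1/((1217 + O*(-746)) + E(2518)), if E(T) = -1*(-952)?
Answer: -1/349197 ≈ -2.8637e-6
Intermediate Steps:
O = 471
E(T) = 952
1/((1217 + O*(-746)) + E(2518)) = 1/((1217 + 471*(-746)) + 952) = 1/((1217 - 351366) + 952) = 1/(-350149 + 952) = 1/(-349197) = -1/349197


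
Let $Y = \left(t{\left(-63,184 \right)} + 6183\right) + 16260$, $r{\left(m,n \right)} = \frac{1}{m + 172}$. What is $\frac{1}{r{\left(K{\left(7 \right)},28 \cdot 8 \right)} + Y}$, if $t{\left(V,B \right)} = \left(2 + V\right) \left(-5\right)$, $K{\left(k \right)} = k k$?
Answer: $\frac{221}{5027309} \approx 4.396 \cdot 10^{-5}$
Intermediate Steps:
$K{\left(k \right)} = k^{2}$
$r{\left(m,n \right)} = \frac{1}{172 + m}$
$t{\left(V,B \right)} = -10 - 5 V$
$Y = 22748$ ($Y = \left(\left(-10 - -315\right) + 6183\right) + 16260 = \left(\left(-10 + 315\right) + 6183\right) + 16260 = \left(305 + 6183\right) + 16260 = 6488 + 16260 = 22748$)
$\frac{1}{r{\left(K{\left(7 \right)},28 \cdot 8 \right)} + Y} = \frac{1}{\frac{1}{172 + 7^{2}} + 22748} = \frac{1}{\frac{1}{172 + 49} + 22748} = \frac{1}{\frac{1}{221} + 22748} = \frac{1}{\frac{5027309}{221}} = \frac{221}{5027309}$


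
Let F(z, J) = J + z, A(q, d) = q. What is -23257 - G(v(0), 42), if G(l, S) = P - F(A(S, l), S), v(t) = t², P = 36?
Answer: -23209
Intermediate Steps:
G(l, S) = 36 - 2*S (G(l, S) = 36 - (S + S) = 36 - 2*S)
-23257 - G(v(0), 42) = -23257 - (36 - 2*42) = -23257 - (36 - 84) = -23257 - 1*(-48) = -23257 + 48 = -23209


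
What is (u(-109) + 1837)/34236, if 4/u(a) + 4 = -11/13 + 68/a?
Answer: 14232919/265363236 ≈ 0.053636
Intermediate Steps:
u(a) = 4/(-63/13 + 68/a) (u(a) = 4/(-4 + (-11/13 + 68/a)) = 4/(-63/13 + 68/a))
(u(-109) + 1837)/34236 = (-52*(-109)/(-884 + 63*(-109)) + 1837)/34236 = (-52*(-109)/(-884 - 6867) + 1837)*(1/34236) = (-52*(-109)/(-7751) + 1837)*(1/34236) = (-52*(-109)*(-1/7751) + 1837)*(1/34236) = (-5668/7751 + 1837)*(1/34236) = (14232919/7751)*(1/34236) = 14232919/265363236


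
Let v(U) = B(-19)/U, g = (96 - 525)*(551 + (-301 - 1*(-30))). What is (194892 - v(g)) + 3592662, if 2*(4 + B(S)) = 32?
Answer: 37913415541/10010 ≈ 3.7876e+6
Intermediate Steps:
B(S) = 12 (B(S) = -4 + (1/2)*32 = -4 + 16 = 12)
g = -120120 (g = -429*(551 + (-301 + 30)) = -429*(551 - 271) = -429*280 = -120120)
v(U) = 12/U
(194892 - v(g)) + 3592662 = (194892 - 12/(-120120)) + 3592662 = (194892 - 12*(-1)/120120) + 3592662 = (194892 - 1*(-1/10010)) + 3592662 = (194892 + 1/10010) + 3592662 = 1950868921/10010 + 3592662 = 37913415541/10010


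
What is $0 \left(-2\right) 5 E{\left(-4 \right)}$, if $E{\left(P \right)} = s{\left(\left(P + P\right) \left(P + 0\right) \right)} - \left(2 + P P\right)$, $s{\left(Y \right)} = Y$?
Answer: $0$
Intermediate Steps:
$E{\left(P \right)} = -2 + P^{2}$ ($E{\left(P \right)} = \left(P + P\right) \left(P + 0\right) - \left(2 + P P\right) = 2 P P - \left(2 + P^{2}\right) = 2 P^{2} - \left(2 + P^{2}\right) = -2 + P^{2}$)
$0 \left(-2\right) 5 E{\left(-4 \right)} = 0 \left(-2\right) 5 \left(-2 + \left(-4\right)^{2}\right) = 0 \cdot 5 \left(-2 + 16\right) = 0 \cdot 14 = 0$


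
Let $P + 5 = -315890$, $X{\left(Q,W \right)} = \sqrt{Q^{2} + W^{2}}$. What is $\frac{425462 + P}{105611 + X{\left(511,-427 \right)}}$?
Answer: $\frac{11571480437}{11153239871} - \frac{3834845 \sqrt{362}}{11153239871} \approx 1.031$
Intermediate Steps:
$P = -315895$ ($P = -5 - 315890 = -315895$)
$\frac{425462 + P}{105611 + X{\left(511,-427 \right)}} = \frac{425462 - 315895}{105611 + \sqrt{511^{2} + \left(-427\right)^{2}}} = \frac{109567}{105611 + \sqrt{261121 + 182329}} = \frac{109567}{105611 + \sqrt{443450}} = \frac{109567}{105611 + 35 \sqrt{362}}$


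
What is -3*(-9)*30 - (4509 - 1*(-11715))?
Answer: -15414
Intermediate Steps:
-3*(-9)*30 - (4509 - 1*(-11715)) = 27*30 - (4509 + 11715) = 810 - 1*16224 = 810 - 16224 = -15414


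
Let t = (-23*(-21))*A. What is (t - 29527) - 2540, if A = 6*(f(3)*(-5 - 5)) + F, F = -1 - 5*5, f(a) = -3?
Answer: 42315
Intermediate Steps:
F = -26 (F = -1 - 1*25 = -1 - 25 = -26)
A = 154 (A = 6*(-3*(-5 - 5)) - 26 = 6*(-3*(-10)) - 26 = 6*30 - 26 = 180 - 26 = 154)
t = 74382 (t = -23*(-21)*154 = 483*154 = 74382)
(t - 29527) - 2540 = (74382 - 29527) - 2540 = 44855 - 2540 = 42315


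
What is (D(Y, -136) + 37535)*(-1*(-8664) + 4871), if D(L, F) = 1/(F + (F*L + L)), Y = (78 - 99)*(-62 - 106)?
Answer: 242036586156065/476416 ≈ 5.0804e+8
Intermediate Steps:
Y = 3528 (Y = -21*(-168) = 3528)
D(L, F) = 1/(F + L + F*L) (D(L, F) = 1/(F + (L + F*L)) = 1/(F + L + F*L))
(D(Y, -136) + 37535)*(-1*(-8664) + 4871) = (1/(-136 + 3528 - 136*3528) + 37535)*(-1*(-8664) + 4871) = (1/(-136 + 3528 - 479808) + 37535)*(8664 + 4871) = (1/(-476416) + 37535)*13535 = (-1/476416 + 37535)*13535 = (17882274559/476416)*13535 = 242036586156065/476416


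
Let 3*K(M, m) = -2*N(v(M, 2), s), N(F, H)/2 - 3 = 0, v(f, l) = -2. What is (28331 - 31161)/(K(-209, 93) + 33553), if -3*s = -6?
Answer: -2830/33549 ≈ -0.084354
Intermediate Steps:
s = 2 (s = -1/3*(-6) = 2)
N(F, H) = 6 (N(F, H) = 6 + 2*0 = 6 + 0 = 6)
K(M, m) = -4 (K(M, m) = (-2*6)/3 = (1/3)*(-12) = -4)
(28331 - 31161)/(K(-209, 93) + 33553) = (28331 - 31161)/(-4 + 33553) = -2830/33549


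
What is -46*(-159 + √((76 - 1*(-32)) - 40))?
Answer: 7314 - 92*√17 ≈ 6934.7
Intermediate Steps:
-46*(-159 + √((76 - 1*(-32)) - 40)) = -46*(-159 + √((76 + 32) - 40)) = -46*(-159 + √(108 - 40)) = -46*(-159 + √68) = -46*(-159 + 2*√17) = 7314 - 92*√17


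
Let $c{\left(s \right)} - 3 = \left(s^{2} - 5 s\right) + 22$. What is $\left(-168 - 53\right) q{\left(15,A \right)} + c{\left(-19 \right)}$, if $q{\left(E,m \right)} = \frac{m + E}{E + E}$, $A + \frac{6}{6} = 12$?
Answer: $\frac{4342}{15} \approx 289.47$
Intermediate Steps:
$A = 11$ ($A = -1 + 12 = 11$)
$q{\left(E,m \right)} = \frac{E + m}{2 E}$
$c{\left(s \right)} = 25 + s^{2} - 5 s$ ($c{\left(s \right)} = 3 + \left(\left(s^{2} - 5 s\right) + 22\right) = 3 + \left(22 + s^{2} - 5 s\right) = 25 + s^{2} - 5 s$)
$\left(-168 - 53\right) q{\left(15,A \right)} + c{\left(-19 \right)} = \left(-168 - 53\right) \frac{15 + 11}{2 \cdot 15} + \left(25 + \left(-19\right)^{2} - -95\right) = - 221 \cdot \frac{1}{2} \cdot \frac{1}{15} \cdot 26 + \left(25 + 361 + 95\right) = \left(-221\right) \frac{13}{15} + 481 = - \frac{2873}{15} + 481 = \frac{4342}{15}$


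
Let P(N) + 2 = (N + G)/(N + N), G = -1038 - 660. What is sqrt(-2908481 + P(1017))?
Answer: I*sqrt(1336983253278)/678 ≈ 1705.4*I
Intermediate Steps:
G = -1698
P(N) = -2 + (-1698 + N)/(2*N) (P(N) = -2 + (N - 1698)/(N + N) = -2 + (-1698 + N)/((2*N)) = -2 + (-1698 + N)*(1/(2*N)) = -2 + (-1698 + N)/(2*N))
sqrt(-2908481 + P(1017)) = sqrt(-2908481 + (-3/2 - 849/1017)) = sqrt(-2908481 + (-3/2 - 849*1/1017)) = sqrt(-2908481 + (-3/2 - 283/339)) = sqrt(-2908481 - 1583/678) = sqrt(-1971951701/678) = I*sqrt(1336983253278)/678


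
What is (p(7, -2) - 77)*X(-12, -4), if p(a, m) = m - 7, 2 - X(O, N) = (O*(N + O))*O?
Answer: -198316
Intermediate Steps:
X(O, N) = 2 - O²*(N + O) (X(O, N) = 2 - O*(N + O)*O = 2 - O²*(N + O))
p(a, m) = -7 + m
(p(7, -2) - 77)*X(-12, -4) = ((-7 - 2) - 77)*(2 - 1*(-12)³ - 1*(-4)*(-12)²) = (-9 - 77)*(2 - 1*(-1728) - 1*(-4)*144) = -86*(2 + 1728 + 576) = -86*2306 = -198316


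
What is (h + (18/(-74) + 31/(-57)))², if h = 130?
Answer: 74261700100/4447881 ≈ 16696.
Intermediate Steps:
(h + (18/(-74) + 31/(-57)))² = (130 + (18/(-74) + 31/(-57)))² = (130 + (18*(-1/74) + 31*(-1/57)))² = (130 + (-9/37 - 31/57))² = (130 - 1660/2109)² = (272510/2109)² = 74261700100/4447881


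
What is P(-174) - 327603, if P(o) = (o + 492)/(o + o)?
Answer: -19001027/58 ≈ -3.2760e+5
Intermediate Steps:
P(o) = (492 + o)/(2*o) (P(o) = (492 + o)/((2*o)) = (492 + o)*(1/(2*o)) = (492 + o)/(2*o))
P(-174) - 327603 = (½)*(492 - 174)/(-174) - 327603 = (½)*(-1/174)*318 - 327603 = -53/58 - 327603 = -19001027/58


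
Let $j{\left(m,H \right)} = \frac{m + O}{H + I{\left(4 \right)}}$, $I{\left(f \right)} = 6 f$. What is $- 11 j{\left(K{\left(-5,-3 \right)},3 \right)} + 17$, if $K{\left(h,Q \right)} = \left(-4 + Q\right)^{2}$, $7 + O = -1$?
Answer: $\frac{8}{27} \approx 0.2963$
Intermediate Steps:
$O = -8$ ($O = -7 - 1 = -8$)
$j{\left(m,H \right)} = \frac{-8 + m}{24 + H}$ ($j{\left(m,H \right)} = \frac{m - 8}{H + 6 \cdot 4} = \frac{-8 + m}{H + 24} = \frac{-8 + m}{24 + H}$)
$- 11 j{\left(K{\left(-5,-3 \right)},3 \right)} + 17 = - 11 \frac{-8 + \left(-4 - 3\right)^{2}}{24 + 3} + 17 = - 11 \frac{-8 + \left(-7\right)^{2}}{27} + 17 = - 11 \frac{-8 + 49}{27} + 17 = - 11 \cdot \frac{1}{27} \cdot 41 + 17 = \left(-11\right) \frac{41}{27} + 17 = - \frac{451}{27} + 17 = \frac{8}{27}$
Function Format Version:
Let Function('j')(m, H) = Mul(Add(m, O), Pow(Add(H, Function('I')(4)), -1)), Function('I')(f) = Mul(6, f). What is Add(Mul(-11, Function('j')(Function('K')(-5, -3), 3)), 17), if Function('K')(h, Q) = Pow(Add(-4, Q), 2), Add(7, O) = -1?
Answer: Rational(8, 27) ≈ 0.29630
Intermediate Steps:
O = -8 (O = Add(-7, -1) = -8)
Function('j')(m, H) = Mul(Pow(Add(24, H), -1), Add(-8, m)) (Function('j')(m, H) = Mul(Add(m, -8), Pow(Add(H, Mul(6, 4)), -1)) = Mul(Add(-8, m), Pow(Add(H, 24), -1)) = Mul(Add(-8, m), Pow(Add(24, H), -1)) = Mul(Pow(Add(24, H), -1), Add(-8, m)))
Add(Mul(-11, Function('j')(Function('K')(-5, -3), 3)), 17) = Add(Mul(-11, Mul(Pow(Add(24, 3), -1), Add(-8, Pow(Add(-4, -3), 2)))), 17) = Add(Mul(-11, Mul(Pow(27, -1), Add(-8, Pow(-7, 2)))), 17) = Add(Mul(-11, Mul(Rational(1, 27), Add(-8, 49))), 17) = Add(Mul(-11, Mul(Rational(1, 27), 41)), 17) = Add(Mul(-11, Rational(41, 27)), 17) = Add(Rational(-451, 27), 17) = Rational(8, 27)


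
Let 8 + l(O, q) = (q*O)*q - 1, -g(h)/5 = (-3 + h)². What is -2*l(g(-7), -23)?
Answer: 529018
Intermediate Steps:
g(h) = -5*(-3 + h)²
l(O, q) = -9 + O*q² (l(O, q) = -8 + ((q*O)*q - 1) = -8 + ((O*q)*q - 1) = -8 + (O*q² - 1) = -8 + (-1 + O*q²) = -9 + O*q²)
-2*l(g(-7), -23) = -2*(-9 - 5*(-3 - 7)²*(-23)²) = -2*(-9 - 5*(-10)²*529) = -2*(-9 - 5*100*529) = -2*(-9 - 500*529) = -2*(-9 - 264500) = -2*(-264509) = 529018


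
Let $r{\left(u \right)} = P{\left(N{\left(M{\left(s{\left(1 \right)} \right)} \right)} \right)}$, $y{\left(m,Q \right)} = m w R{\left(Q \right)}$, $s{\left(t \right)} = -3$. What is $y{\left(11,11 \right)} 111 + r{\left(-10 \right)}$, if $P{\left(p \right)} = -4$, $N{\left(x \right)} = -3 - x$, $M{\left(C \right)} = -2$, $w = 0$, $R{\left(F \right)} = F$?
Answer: $-4$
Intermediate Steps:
$y{\left(m,Q \right)} = 0$ ($y{\left(m,Q \right)} = m 0 Q = 0 Q = 0$)
$r{\left(u \right)} = -4$
$y{\left(11,11 \right)} 111 + r{\left(-10 \right)} = 0 \cdot 111 - 4 = 0 - 4 = -4$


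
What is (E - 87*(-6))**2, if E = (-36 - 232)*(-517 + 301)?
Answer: 3411728100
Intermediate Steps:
E = 57888 (E = -268*(-216) = 57888)
(E - 87*(-6))**2 = (57888 - 87*(-6))**2 = (57888 + 522)**2 = 58410**2 = 3411728100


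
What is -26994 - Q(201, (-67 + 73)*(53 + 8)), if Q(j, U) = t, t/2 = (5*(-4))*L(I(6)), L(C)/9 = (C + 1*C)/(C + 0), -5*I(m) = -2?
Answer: -26274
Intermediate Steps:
I(m) = ⅖ (I(m) = -⅕*(-2) = ⅖)
L(C) = 18 (L(C) = 9*((C + 1*C)/(C + 0)) = 9*((C + C)/C) = 9*((2*C)/C) = 9*2 = 18)
t = -720 (t = 2*((5*(-4))*18) = 2*(-20*18) = 2*(-360) = -720)
Q(j, U) = -720
-26994 - Q(201, (-67 + 73)*(53 + 8)) = -26994 - 1*(-720) = -26994 + 720 = -26274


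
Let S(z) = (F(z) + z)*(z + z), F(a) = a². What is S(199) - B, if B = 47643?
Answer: 15792757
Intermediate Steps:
S(z) = 2*z*(z + z²) (S(z) = (z² + z)*(z + z) = (z + z²)*(2*z) = 2*z*(z + z²))
S(199) - B = 2*199²*(1 + 199) - 1*47643 = 2*39601*200 - 47643 = 15840400 - 47643 = 15792757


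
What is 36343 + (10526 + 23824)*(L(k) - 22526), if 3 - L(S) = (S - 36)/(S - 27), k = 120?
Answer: -23983451717/31 ≈ -7.7366e+8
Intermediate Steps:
L(S) = 3 - (-36 + S)/(-27 + S) (L(S) = 3 - (S - 36)/(S - 27) = 3 - (-36 + S)/(-27 + S))
36343 + (10526 + 23824)*(L(k) - 22526) = 36343 + (10526 + 23824)*((-45 + 2*120)/(-27 + 120) - 22526) = 36343 + 34350*((-45 + 240)/93 - 22526) = 36343 + 34350*((1/93)*195 - 22526) = 36343 + 34350*(65/31 - 22526) = 36343 + 34350*(-698241/31) = 36343 - 23984578350/31 = -23983451717/31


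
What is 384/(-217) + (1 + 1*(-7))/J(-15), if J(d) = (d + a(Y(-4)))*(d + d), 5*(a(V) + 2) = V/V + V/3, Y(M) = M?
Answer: -98955/55552 ≈ -1.7813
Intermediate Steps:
a(V) = -9/5 + V/15 (a(V) = -2 + (V/V + V/3)/5 = -2 + (1 + V*(⅓))/5 = -2 + (1 + V/3)/5 = -2 + (⅕ + V/15) = -9/5 + V/15)
J(d) = 2*d*(-31/15 + d) (J(d) = (d + (-9/5 + (1/15)*(-4)))*(d + d) = (d + (-9/5 - 4/15))*(2*d) = (d - 31/15)*(2*d) = (-31/15 + d)*(2*d) = 2*d*(-31/15 + d))
384/(-217) + (1 + 1*(-7))/J(-15) = 384/(-217) + (1 + 1*(-7))/(((2/15)*(-15)*(-31 + 15*(-15)))) = 384*(-1/217) + (1 - 7)/(((2/15)*(-15)*(-31 - 225))) = -384/217 - 6/((2/15)*(-15)*(-256)) = -384/217 - 6/512 = -384/217 - 6*1/512 = -384/217 - 3/256 = -98955/55552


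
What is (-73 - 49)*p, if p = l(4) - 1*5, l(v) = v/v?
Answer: 488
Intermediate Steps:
l(v) = 1
p = -4 (p = 1 - 1*5 = 1 - 5 = -4)
(-73 - 49)*p = (-73 - 49)*(-4) = -122*(-4) = 488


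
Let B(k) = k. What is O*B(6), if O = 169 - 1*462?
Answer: -1758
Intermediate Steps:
O = -293 (O = 169 - 462 = -293)
O*B(6) = -293*6 = -1758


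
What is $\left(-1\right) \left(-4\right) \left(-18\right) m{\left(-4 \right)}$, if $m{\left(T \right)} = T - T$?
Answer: $0$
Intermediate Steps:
$m{\left(T \right)} = 0$
$\left(-1\right) \left(-4\right) \left(-18\right) m{\left(-4 \right)} = \left(-1\right) \left(-4\right) \left(-18\right) 0 = 4 \left(-18\right) 0 = \left(-72\right) 0 = 0$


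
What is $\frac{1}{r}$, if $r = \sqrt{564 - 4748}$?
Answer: $- \frac{i \sqrt{1046}}{2092} \approx - 0.01546 i$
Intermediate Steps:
$r = 2 i \sqrt{1046}$ ($r = \sqrt{-4184} = 2 i \sqrt{1046} \approx 64.684 i$)
$\frac{1}{r} = \frac{1}{2 i \sqrt{1046}} = - \frac{i \sqrt{1046}}{2092}$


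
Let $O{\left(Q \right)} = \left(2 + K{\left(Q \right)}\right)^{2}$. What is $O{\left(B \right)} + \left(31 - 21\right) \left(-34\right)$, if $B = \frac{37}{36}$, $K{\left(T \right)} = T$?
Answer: $- \frac{428759}{1296} \approx -330.83$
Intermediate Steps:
$B = \frac{37}{36}$ ($B = 37 \cdot \frac{1}{36} = \frac{37}{36} \approx 1.0278$)
$O{\left(Q \right)} = \left(2 + Q\right)^{2}$
$O{\left(B \right)} + \left(31 - 21\right) \left(-34\right) = \left(2 + \frac{37}{36}\right)^{2} + \left(31 - 21\right) \left(-34\right) = \left(\frac{109}{36}\right)^{2} + 10 \left(-34\right) = \frac{11881}{1296} - 340 = - \frac{428759}{1296}$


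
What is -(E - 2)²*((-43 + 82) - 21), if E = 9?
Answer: -882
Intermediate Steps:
-(E - 2)²*((-43 + 82) - 21) = -(9 - 2)²*((-43 + 82) - 21) = -7²*(39 - 21) = -49*18 = -1*882 = -882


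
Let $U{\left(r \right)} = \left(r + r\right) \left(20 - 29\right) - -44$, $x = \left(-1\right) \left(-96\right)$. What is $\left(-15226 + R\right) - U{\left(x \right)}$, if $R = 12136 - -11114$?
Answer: $9708$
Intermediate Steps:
$x = 96$
$R = 23250$ ($R = 12136 + 11114 = 23250$)
$U{\left(r \right)} = 44 - 18 r$ ($U{\left(r \right)} = 2 r \left(-9\right) + 44 = - 18 r + 44 = 44 - 18 r$)
$\left(-15226 + R\right) - U{\left(x \right)} = \left(-15226 + 23250\right) - \left(44 - 1728\right) = 8024 - \left(44 - 1728\right) = 8024 - -1684 = 8024 + 1684 = 9708$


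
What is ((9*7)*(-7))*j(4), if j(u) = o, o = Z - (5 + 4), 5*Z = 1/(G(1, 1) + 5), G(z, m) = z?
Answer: 39543/10 ≈ 3954.3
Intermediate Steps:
Z = 1/30 (Z = 1/(5*(1 + 5)) = (1/5)/6 = (1/5)*(1/6) = 1/30 ≈ 0.033333)
o = -269/30 (o = 1/30 - (5 + 4) = 1/30 - 1*9 = 1/30 - 9 = -269/30 ≈ -8.9667)
j(u) = -269/30
((9*7)*(-7))*j(4) = ((9*7)*(-7))*(-269/30) = (63*(-7))*(-269/30) = -441*(-269/30) = 39543/10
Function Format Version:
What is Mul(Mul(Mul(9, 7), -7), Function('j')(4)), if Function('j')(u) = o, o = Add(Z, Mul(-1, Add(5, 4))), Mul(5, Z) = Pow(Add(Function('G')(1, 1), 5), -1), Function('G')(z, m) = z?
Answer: Rational(39543, 10) ≈ 3954.3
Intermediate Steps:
Z = Rational(1, 30) (Z = Mul(Rational(1, 5), Pow(Add(1, 5), -1)) = Mul(Rational(1, 5), Pow(6, -1)) = Mul(Rational(1, 5), Rational(1, 6)) = Rational(1, 30) ≈ 0.033333)
o = Rational(-269, 30) (o = Add(Rational(1, 30), Mul(-1, Add(5, 4))) = Add(Rational(1, 30), Mul(-1, 9)) = Add(Rational(1, 30), -9) = Rational(-269, 30) ≈ -8.9667)
Function('j')(u) = Rational(-269, 30)
Mul(Mul(Mul(9, 7), -7), Function('j')(4)) = Mul(Mul(Mul(9, 7), -7), Rational(-269, 30)) = Mul(Mul(63, -7), Rational(-269, 30)) = Mul(-441, Rational(-269, 30)) = Rational(39543, 10)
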